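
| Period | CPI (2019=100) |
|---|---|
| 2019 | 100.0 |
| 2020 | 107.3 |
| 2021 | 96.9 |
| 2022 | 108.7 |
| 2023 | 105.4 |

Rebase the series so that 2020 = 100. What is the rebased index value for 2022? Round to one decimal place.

Rebased(2022) = 108.7 / 107.3 × 100 = 101.3048

101.3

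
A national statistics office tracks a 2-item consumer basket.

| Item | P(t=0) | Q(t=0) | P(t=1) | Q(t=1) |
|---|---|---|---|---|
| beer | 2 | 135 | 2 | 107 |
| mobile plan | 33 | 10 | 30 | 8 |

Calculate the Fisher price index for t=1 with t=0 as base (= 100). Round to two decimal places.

94.99

Laspeyres component (base-period weights):
ΣP(t=1)Q(t=0) = 2×135 + 30×10 = 270 + 300 = 570
ΣP(t=0)Q(t=0) = 2×135 + 33×10 = 270 + 330 = 600
L = 570 / 600 × 100 = 95.0000
Paasche component (current-period weights):
ΣP(t=1)Q(t=1) = 2×107 + 30×8 = 214 + 240 = 454
ΣP(t=0)Q(t=1) = 2×107 + 33×8 = 214 + 264 = 478
P = 454 / 478 × 100 = 94.9791
Fisher = √(L × P) = √(95.0000 × 94.9791) = 94.9895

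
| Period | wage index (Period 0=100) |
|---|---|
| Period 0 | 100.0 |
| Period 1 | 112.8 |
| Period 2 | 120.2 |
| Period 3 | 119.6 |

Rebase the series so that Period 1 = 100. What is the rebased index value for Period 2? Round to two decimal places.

Rebased(Period 2) = 120.2 / 112.8 × 100 = 106.5603

106.56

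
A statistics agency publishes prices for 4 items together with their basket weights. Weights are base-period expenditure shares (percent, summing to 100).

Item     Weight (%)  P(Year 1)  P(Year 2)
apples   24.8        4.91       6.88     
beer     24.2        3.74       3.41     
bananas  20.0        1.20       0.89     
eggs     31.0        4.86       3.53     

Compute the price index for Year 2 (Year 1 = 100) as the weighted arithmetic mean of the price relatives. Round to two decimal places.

94.16

apples: 24.8 × (6.88/4.91) = 24.8 × 1.401222 = 34.7503
beer: 24.2 × (3.41/3.74) = 24.2 × 0.911765 = 22.0647
bananas: 20.0 × (0.89/1.20) = 20.0 × 0.741667 = 14.8333
eggs: 31.0 × (3.53/4.86) = 31.0 × 0.726337 = 22.5165
Index = Σ wᵢ·(p₁ᵢ/p₀ᵢ) = 34.7503 + 22.0647 + 14.8333 + 22.5165 = 94.1648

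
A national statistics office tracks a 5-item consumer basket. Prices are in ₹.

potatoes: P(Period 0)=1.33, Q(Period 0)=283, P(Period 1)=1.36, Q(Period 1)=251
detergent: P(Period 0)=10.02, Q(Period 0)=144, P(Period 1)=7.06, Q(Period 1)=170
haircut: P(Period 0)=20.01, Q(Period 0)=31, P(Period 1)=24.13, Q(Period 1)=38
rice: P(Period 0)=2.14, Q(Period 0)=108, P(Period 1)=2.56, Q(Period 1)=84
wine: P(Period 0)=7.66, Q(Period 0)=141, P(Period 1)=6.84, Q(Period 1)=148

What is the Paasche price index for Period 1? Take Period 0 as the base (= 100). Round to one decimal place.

89.7

Paasche price index uses current-period quantities as weights.
ΣP(Period 1)·Q(Period 1) = 1.36×251 + 7.06×170 + 24.13×38 + 2.56×84 + 6.84×148 = 341.36 + 1200.2 + 916.94 + 215.04 + 1012.32 = 3685.86
ΣP(Period 0)·Q(Period 1) = 1.33×251 + 10.02×170 + 20.01×38 + 2.14×84 + 7.66×148 = 333.83 + 1703.4 + 760.38 + 179.76 + 1133.68 = 4111.05
Index = 3685.86 / 4111.05 × 100 = 89.6574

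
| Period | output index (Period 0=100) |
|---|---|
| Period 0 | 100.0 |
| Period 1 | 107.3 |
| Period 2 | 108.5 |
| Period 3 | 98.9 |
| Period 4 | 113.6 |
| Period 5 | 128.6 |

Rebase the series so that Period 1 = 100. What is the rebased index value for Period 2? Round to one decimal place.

Rebased(Period 2) = 108.5 / 107.3 × 100 = 101.1184

101.1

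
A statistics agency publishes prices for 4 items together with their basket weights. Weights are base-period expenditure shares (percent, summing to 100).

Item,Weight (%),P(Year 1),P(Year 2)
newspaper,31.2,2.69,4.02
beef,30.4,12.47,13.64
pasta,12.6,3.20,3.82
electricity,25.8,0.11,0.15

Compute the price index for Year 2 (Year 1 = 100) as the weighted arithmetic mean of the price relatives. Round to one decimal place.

130.1

newspaper: 31.2 × (4.02/2.69) = 31.2 × 1.494424 = 46.6260
beef: 30.4 × (13.64/12.47) = 30.4 × 1.093825 = 33.2523
pasta: 12.6 × (3.82/3.20) = 12.6 × 1.193750 = 15.0412
electricity: 25.8 × (0.15/0.11) = 25.8 × 1.363636 = 35.1818
Index = Σ wᵢ·(p₁ᵢ/p₀ᵢ) = 46.6260 + 33.2523 + 15.0412 + 35.1818 = 130.1014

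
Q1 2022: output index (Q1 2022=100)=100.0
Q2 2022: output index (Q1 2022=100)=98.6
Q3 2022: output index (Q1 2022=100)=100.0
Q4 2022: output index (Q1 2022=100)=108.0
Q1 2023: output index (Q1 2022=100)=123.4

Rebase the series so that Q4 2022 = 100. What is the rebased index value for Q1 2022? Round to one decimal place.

92.6

Rebased(Q1 2022) = 100.0 / 108.0 × 100 = 92.5926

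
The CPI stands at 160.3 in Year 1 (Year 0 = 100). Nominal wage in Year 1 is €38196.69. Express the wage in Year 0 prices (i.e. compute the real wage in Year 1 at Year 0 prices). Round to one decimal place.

Real = Nominal ÷ (Index/100) = 38196.69 ÷ (160.3/100)
     = 38196.69 ÷ 1.603 = 23828.2533

23828.3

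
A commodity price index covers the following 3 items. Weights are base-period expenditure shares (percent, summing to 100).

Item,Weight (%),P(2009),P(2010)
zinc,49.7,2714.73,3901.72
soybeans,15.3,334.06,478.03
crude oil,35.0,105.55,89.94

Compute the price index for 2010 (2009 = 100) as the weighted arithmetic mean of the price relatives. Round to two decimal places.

zinc: 49.7 × (3901.72/2714.73) = 49.7 × 1.437241 = 71.4309
soybeans: 15.3 × (478.03/334.06) = 15.3 × 1.430970 = 21.8938
crude oil: 35.0 × (89.94/105.55) = 35.0 × 0.852108 = 29.8238
Index = Σ wᵢ·(p₁ᵢ/p₀ᵢ) = 71.4309 + 21.8938 + 29.8238 = 123.1485

123.15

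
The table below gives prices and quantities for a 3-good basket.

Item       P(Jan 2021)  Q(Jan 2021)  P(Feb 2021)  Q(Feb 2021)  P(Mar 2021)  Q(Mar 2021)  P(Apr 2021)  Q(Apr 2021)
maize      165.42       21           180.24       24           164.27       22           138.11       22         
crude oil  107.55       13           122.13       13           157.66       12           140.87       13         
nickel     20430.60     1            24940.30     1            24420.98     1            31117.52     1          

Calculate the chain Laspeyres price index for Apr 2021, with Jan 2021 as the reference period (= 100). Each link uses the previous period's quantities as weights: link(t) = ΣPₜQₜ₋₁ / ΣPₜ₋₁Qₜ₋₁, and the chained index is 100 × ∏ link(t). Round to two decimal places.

141.45

Link Jan 2021→Feb 2021:
ΣP(Feb 2021)Q(Jan 2021) = 180.24×21 + 122.13×13 + 24940.30×1 = 3785.04 + 1587.69 + 24940.3 = 30313.03
ΣP(Jan 2021)Q(Jan 2021) = 165.42×21 + 107.55×13 + 20430.60×1 = 3473.82 + 1398.15 + 20430.6 = 25302.57
link = 30313.03/25302.57 = 1.198022
Link Feb 2021→Mar 2021:
ΣP(Mar 2021)Q(Feb 2021) = 164.27×24 + 157.66×13 + 24420.98×1 = 3942.48 + 2049.58 + 24420.98 = 30413.04
ΣP(Feb 2021)Q(Feb 2021) = 180.24×24 + 122.13×13 + 24940.30×1 = 4325.76 + 1587.69 + 24940.3 = 30853.75
link = 30413.04/30853.75 = 0.985716
Link Mar 2021→Apr 2021:
ΣP(Apr 2021)Q(Mar 2021) = 138.11×22 + 140.87×12 + 31117.52×1 = 3038.42 + 1690.44 + 31117.52 = 35846.38
ΣP(Mar 2021)Q(Mar 2021) = 164.27×22 + 157.66×12 + 24420.98×1 = 3613.94 + 1891.92 + 24420.98 = 29926.84
link = 35846.38/29926.84 = 1.197800
Chained index = 100 × 1.198022 × 0.985716 × 1.197800 = 141.4494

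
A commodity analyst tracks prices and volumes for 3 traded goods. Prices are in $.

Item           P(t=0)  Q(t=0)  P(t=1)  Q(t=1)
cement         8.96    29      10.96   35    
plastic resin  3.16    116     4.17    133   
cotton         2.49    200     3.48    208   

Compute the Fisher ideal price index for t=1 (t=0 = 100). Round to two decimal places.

Laspeyres component (base-period weights):
ΣP(t=1)Q(t=0) = 10.96×29 + 4.17×116 + 3.48×200 = 317.84 + 483.72 + 696 = 1497.56
ΣP(t=0)Q(t=0) = 8.96×29 + 3.16×116 + 2.49×200 = 259.84 + 366.56 + 498 = 1124.4
L = 1497.56 / 1124.4 × 100 = 133.1875
Paasche component (current-period weights):
ΣP(t=1)Q(t=1) = 10.96×35 + 4.17×133 + 3.48×208 = 383.6 + 554.61 + 723.84 = 1662.05
ΣP(t=0)Q(t=1) = 8.96×35 + 3.16×133 + 2.49×208 = 313.6 + 420.28 + 517.92 = 1251.8
P = 1662.05 / 1251.8 × 100 = 132.7728
Fisher = √(L × P) = √(133.1875 × 132.7728) = 132.9800

132.98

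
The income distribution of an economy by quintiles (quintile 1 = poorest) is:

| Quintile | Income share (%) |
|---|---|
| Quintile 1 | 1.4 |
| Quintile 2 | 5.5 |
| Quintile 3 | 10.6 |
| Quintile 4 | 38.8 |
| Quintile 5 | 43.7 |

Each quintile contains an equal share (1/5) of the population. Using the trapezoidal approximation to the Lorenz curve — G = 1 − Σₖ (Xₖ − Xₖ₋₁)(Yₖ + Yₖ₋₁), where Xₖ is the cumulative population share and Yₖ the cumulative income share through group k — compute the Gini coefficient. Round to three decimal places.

0.472

Cumulative income shares Yₖ: 0.0140, 0.0690, 0.1750, 0.5630, 1.0000
Σ (Xₖ−Xₖ₋₁)(Yₖ+Yₖ₋₁) = (1/5)(0.0140+0.0000) + (1/5)(0.0690+0.0140) + (1/5)(0.1750+0.0690) + (1/5)(0.5630+0.1750) + (1/5)(1.0000+0.5630)
  = 0.0028 + 0.0166 + 0.0488 + 0.1476 + 0.3126 = 0.5284
G = 1 − 0.5284 = 0.4716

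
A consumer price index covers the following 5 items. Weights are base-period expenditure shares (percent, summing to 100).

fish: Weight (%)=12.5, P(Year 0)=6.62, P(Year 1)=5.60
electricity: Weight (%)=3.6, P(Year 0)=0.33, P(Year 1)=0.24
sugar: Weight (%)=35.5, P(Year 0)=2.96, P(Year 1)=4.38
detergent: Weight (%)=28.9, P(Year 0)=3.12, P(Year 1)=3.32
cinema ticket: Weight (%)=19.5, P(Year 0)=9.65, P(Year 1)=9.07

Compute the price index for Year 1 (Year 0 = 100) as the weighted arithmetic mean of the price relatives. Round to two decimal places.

114.80

fish: 12.5 × (5.60/6.62) = 12.5 × 0.845921 = 10.5740
electricity: 3.6 × (0.24/0.33) = 3.6 × 0.727273 = 2.6182
sugar: 35.5 × (4.38/2.96) = 35.5 × 1.479730 = 52.5304
detergent: 28.9 × (3.32/3.12) = 28.9 × 1.064103 = 30.7526
cinema ticket: 19.5 × (9.07/9.65) = 19.5 × 0.939896 = 18.3280
Index = Σ wᵢ·(p₁ᵢ/p₀ᵢ) = 10.5740 + 2.6182 + 52.5304 + 30.7526 + 18.3280 = 114.8031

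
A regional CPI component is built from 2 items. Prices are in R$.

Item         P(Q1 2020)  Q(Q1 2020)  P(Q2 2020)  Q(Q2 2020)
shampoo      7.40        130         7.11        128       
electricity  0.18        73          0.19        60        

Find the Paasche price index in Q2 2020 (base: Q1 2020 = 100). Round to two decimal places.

96.19

Paasche price index uses current-period quantities as weights.
ΣP(Q2 2020)·Q(Q2 2020) = 7.11×128 + 0.19×60 = 910.08 + 11.4 = 921.48
ΣP(Q1 2020)·Q(Q2 2020) = 7.40×128 + 0.18×60 = 947.2 + 10.8 = 958
Index = 921.48 / 958 × 100 = 96.1879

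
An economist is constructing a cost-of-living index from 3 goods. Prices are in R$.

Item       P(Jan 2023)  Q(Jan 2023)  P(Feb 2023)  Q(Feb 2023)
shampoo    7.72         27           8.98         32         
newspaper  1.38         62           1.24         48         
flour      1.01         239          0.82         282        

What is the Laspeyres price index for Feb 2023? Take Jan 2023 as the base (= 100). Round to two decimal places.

Laspeyres price index uses base-period quantities as weights.
ΣP(Feb 2023)·Q(Jan 2023) = 8.98×27 + 1.24×62 + 0.82×239 = 242.46 + 76.88 + 195.98 = 515.32
ΣP(Jan 2023)·Q(Jan 2023) = 7.72×27 + 1.38×62 + 1.01×239 = 208.44 + 85.56 + 241.39 = 535.39
Index = 515.32 / 535.39 × 100 = 96.2513

96.25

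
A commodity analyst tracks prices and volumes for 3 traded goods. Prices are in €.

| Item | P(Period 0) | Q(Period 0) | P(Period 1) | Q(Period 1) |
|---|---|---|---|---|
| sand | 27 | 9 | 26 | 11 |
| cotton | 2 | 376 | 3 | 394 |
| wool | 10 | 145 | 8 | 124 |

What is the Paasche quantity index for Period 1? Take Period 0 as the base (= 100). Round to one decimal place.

Paasche quantity index uses current-period prices as weights.
ΣP(Period 1)·Q(Period 1) = 26×11 + 3×394 + 8×124 = 286 + 1182 + 992 = 2460
ΣP(Period 1)·Q(Period 0) = 26×9 + 3×376 + 8×145 = 234 + 1128 + 1160 = 2522
Index = 2460 / 2522 × 100 = 97.5416

97.5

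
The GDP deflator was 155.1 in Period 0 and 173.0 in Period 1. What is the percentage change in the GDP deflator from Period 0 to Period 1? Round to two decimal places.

11.54%

Change = (173.0 − 155.1) / 155.1 × 100
       = 17.9 / 155.1 × 100 = 11.5409%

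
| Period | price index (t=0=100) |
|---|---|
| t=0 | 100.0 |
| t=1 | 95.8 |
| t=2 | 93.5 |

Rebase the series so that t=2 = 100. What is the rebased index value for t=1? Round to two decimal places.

Rebased(t=1) = 95.8 / 93.5 × 100 = 102.4599

102.46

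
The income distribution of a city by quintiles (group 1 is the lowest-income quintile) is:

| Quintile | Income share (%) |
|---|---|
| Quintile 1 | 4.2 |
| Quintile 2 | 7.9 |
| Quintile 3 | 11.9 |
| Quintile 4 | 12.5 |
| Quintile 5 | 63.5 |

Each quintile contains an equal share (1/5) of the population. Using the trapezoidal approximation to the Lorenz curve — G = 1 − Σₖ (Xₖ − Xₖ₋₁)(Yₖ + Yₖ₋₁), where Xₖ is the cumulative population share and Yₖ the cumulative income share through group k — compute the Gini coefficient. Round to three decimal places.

Cumulative income shares Yₖ: 0.0420, 0.1210, 0.2400, 0.3650, 1.0000
Σ (Xₖ−Xₖ₋₁)(Yₖ+Yₖ₋₁) = (1/5)(0.0420+0.0000) + (1/5)(0.1210+0.0420) + (1/5)(0.2400+0.1210) + (1/5)(0.3650+0.2400) + (1/5)(1.0000+0.3650)
  = 0.0084 + 0.0326 + 0.0722 + 0.1210 + 0.2730 = 0.5072
G = 1 − 0.5072 = 0.4928

0.493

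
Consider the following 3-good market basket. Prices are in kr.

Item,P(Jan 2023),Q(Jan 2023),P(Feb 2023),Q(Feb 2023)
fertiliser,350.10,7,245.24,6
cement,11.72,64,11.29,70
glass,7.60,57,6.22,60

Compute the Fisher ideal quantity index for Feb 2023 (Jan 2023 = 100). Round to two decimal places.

Laspeyres component (base-period weights):
ΣP(Jan 2023)Q(Feb 2023) = 350.10×6 + 11.72×70 + 7.60×60 = 2100.6 + 820.4 + 456 = 3377
ΣP(Jan 2023)Q(Jan 2023) = 350.10×7 + 11.72×64 + 7.60×57 = 2450.7 + 750.08 + 433.2 = 3633.98
L = 3377 / 3633.98 × 100 = 92.9284
Paasche component (current-period weights):
ΣP(Feb 2023)Q(Feb 2023) = 245.24×6 + 11.29×70 + 6.22×60 = 1471.44 + 790.3 + 373.2 = 2634.94
ΣP(Feb 2023)Q(Jan 2023) = 245.24×7 + 11.29×64 + 6.22×57 = 1716.68 + 722.56 + 354.54 = 2793.78
P = 2634.94 / 2793.78 × 100 = 94.3145
Fisher = √(L × P) = √(92.9284 × 94.3145) = 93.6189

93.62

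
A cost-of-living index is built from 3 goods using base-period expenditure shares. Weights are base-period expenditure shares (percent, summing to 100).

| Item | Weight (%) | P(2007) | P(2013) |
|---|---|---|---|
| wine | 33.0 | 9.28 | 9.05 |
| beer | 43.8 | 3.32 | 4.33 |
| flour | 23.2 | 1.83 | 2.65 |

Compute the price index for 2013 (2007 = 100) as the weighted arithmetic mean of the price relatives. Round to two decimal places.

122.90

wine: 33.0 × (9.05/9.28) = 33.0 × 0.975216 = 32.1821
beer: 43.8 × (4.33/3.32) = 43.8 × 1.304217 = 57.1247
flour: 23.2 × (2.65/1.83) = 23.2 × 1.448087 = 33.5956
Index = Σ wᵢ·(p₁ᵢ/p₀ᵢ) = 32.1821 + 57.1247 + 33.5956 = 122.9024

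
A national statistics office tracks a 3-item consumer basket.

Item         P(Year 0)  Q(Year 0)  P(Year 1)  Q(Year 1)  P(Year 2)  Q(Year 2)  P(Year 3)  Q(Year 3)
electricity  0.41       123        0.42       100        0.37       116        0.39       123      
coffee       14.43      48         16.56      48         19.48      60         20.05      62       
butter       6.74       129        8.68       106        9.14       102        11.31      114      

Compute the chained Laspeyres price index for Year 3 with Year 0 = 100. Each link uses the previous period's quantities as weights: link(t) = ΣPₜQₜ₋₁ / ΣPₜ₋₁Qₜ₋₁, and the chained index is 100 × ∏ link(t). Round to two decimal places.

150.90

Link Year 0→Year 1:
ΣP(Year 1)Q(Year 0) = 0.42×123 + 16.56×48 + 8.68×129 = 51.66 + 794.88 + 1119.72 = 1966.26
ΣP(Year 0)Q(Year 0) = 0.41×123 + 14.43×48 + 6.74×129 = 50.43 + 692.64 + 869.46 = 1612.53
link = 1966.26/1612.53 = 1.219363
Link Year 1→Year 2:
ΣP(Year 2)Q(Year 1) = 0.37×100 + 19.48×48 + 9.14×106 = 37 + 935.04 + 968.84 = 1940.88
ΣP(Year 1)Q(Year 1) = 0.42×100 + 16.56×48 + 8.68×106 = 42 + 794.88 + 920.08 = 1756.96
link = 1940.88/1756.96 = 1.104681
Link Year 2→Year 3:
ΣP(Year 3)Q(Year 2) = 0.39×116 + 20.05×60 + 11.31×102 = 45.24 + 1203 + 1153.62 = 2401.86
ΣP(Year 2)Q(Year 2) = 0.37×116 + 19.48×60 + 9.14×102 = 42.92 + 1168.8 + 932.28 = 2144
link = 2401.86/2144 = 1.120271
Chained index = 100 × 1.219363 × 1.104681 × 1.120271 = 150.9013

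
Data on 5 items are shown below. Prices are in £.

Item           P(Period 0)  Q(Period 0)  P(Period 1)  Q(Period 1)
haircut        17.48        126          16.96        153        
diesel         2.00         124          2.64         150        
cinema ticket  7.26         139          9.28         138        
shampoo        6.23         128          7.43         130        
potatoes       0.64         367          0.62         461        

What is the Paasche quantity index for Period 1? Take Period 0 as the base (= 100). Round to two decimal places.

Paasche quantity index uses current-period prices as weights.
ΣP(Period 1)·Q(Period 1) = 16.96×153 + 2.64×150 + 9.28×138 + 7.43×130 + 0.62×461 = 2594.88 + 396 + 1280.64 + 965.9 + 285.82 = 5523.24
ΣP(Period 1)·Q(Period 0) = 16.96×126 + 2.64×124 + 9.28×139 + 7.43×128 + 0.62×367 = 2136.96 + 327.36 + 1289.92 + 951.04 + 227.54 = 4932.82
Index = 5523.24 / 4932.82 × 100 = 111.9692

111.97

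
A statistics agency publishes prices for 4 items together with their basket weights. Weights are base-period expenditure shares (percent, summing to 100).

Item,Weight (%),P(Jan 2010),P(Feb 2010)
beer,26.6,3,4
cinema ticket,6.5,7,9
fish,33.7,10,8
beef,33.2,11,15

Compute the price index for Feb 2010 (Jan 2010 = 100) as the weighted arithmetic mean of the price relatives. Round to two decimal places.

116.06

beer: 26.6 × (4/3) = 26.6 × 1.333333 = 35.4667
cinema ticket: 6.5 × (9/7) = 6.5 × 1.285714 = 8.3571
fish: 33.7 × (8/10) = 33.7 × 0.800000 = 26.9600
beef: 33.2 × (15/11) = 33.2 × 1.363636 = 45.2727
Index = Σ wᵢ·(p₁ᵢ/p₀ᵢ) = 35.4667 + 8.3571 + 26.9600 + 45.2727 = 116.0565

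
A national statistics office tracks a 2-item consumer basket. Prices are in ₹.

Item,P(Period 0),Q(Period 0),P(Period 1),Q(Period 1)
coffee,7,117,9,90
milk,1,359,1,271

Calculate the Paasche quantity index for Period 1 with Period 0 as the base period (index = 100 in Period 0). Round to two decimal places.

76.56

Paasche quantity index uses current-period prices as weights.
ΣP(Period 1)·Q(Period 1) = 9×90 + 1×271 = 810 + 271 = 1081
ΣP(Period 1)·Q(Period 0) = 9×117 + 1×359 = 1053 + 359 = 1412
Index = 1081 / 1412 × 100 = 76.5581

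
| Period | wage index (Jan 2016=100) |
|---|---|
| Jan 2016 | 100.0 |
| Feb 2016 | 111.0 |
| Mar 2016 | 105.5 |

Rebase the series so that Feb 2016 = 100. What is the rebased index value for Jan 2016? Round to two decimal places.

90.09

Rebased(Jan 2016) = 100.0 / 111.0 × 100 = 90.0901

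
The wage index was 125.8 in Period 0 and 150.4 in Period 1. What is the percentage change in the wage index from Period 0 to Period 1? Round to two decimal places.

19.55%

Change = (150.4 − 125.8) / 125.8 × 100
       = 24.6 / 125.8 × 100 = 19.5548%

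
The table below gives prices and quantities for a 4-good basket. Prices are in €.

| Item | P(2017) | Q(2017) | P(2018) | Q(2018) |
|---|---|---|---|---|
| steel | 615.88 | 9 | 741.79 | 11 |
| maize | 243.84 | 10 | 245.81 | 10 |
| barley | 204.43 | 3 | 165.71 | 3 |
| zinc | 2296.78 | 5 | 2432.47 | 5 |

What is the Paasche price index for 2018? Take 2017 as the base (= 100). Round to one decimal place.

Paasche price index uses current-period quantities as weights.
ΣP(2018)·Q(2018) = 741.79×11 + 245.81×10 + 165.71×3 + 2432.47×5 = 8159.69 + 2458.1 + 497.13 + 12162.35 = 23277.27
ΣP(2017)·Q(2018) = 615.88×11 + 243.84×10 + 204.43×3 + 2296.78×5 = 6774.68 + 2438.4 + 613.29 + 11483.9 = 21310.27
Index = 23277.27 / 21310.27 × 100 = 109.2303

109.2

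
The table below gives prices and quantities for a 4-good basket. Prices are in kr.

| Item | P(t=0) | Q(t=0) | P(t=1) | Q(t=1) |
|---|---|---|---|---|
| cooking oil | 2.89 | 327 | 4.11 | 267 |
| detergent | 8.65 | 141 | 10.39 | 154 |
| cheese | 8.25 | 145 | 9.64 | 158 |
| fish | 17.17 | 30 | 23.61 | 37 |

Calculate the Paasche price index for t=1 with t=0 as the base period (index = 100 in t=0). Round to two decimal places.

Paasche price index uses current-period quantities as weights.
ΣP(t=1)·Q(t=1) = 4.11×267 + 10.39×154 + 9.64×158 + 23.61×37 = 1097.37 + 1600.06 + 1523.12 + 873.57 = 5094.12
ΣP(t=0)·Q(t=1) = 2.89×267 + 8.65×154 + 8.25×158 + 17.17×37 = 771.63 + 1332.1 + 1303.5 + 635.29 = 4042.52
Index = 5094.12 / 4042.52 × 100 = 126.0135

126.01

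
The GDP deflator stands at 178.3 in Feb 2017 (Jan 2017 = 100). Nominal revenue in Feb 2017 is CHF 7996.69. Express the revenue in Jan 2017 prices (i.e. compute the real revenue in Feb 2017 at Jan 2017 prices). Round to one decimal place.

Real = Nominal ÷ (Index/100) = 7996.69 ÷ (178.3/100)
     = 7996.69 ÷ 1.783 = 4484.9635

4485.0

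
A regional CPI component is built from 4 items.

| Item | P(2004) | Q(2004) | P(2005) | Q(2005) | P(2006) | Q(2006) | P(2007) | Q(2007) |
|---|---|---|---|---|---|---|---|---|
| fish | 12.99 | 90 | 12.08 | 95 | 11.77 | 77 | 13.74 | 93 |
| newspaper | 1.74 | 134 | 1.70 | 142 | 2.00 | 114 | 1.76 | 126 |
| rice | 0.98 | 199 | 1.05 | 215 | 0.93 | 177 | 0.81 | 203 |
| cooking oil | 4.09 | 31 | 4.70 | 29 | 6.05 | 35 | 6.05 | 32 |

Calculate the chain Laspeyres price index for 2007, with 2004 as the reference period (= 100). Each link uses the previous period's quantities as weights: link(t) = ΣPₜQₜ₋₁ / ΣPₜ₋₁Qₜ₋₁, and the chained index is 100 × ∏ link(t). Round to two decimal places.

Link 2004→2005:
ΣP(2005)Q(2004) = 12.08×90 + 1.70×134 + 1.05×199 + 4.70×31 = 1087.2 + 227.8 + 208.95 + 145.7 = 1669.65
ΣP(2004)Q(2004) = 12.99×90 + 1.74×134 + 0.98×199 + 4.09×31 = 1169.1 + 233.16 + 195.02 + 126.79 = 1724.07
link = 1669.65/1724.07 = 0.968435
Link 2005→2006:
ΣP(2006)Q(2005) = 11.77×95 + 2.00×142 + 0.93×215 + 6.05×29 = 1118.15 + 284 + 199.95 + 175.45 = 1777.55
ΣP(2005)Q(2005) = 12.08×95 + 1.70×142 + 1.05×215 + 4.70×29 = 1147.6 + 241.4 + 225.75 + 136.3 = 1751.05
link = 1777.55/1751.05 = 1.015134
Link 2006→2007:
ΣP(2007)Q(2006) = 13.74×77 + 1.76×114 + 0.81×177 + 6.05×35 = 1057.98 + 200.64 + 143.37 + 211.75 = 1613.74
ΣP(2006)Q(2006) = 11.77×77 + 2.00×114 + 0.93×177 + 6.05×35 = 906.29 + 228 + 164.61 + 211.75 = 1510.65
link = 1613.74/1510.65 = 1.068242
Chained index = 100 × 0.968435 × 1.015134 × 1.068242 = 105.0179

105.02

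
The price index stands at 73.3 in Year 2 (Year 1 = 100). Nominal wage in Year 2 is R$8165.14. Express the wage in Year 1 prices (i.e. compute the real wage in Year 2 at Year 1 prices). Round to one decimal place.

11139.3

Real = Nominal ÷ (Index/100) = 8165.14 ÷ (73.3/100)
     = 8165.14 ÷ 0.733 = 11139.3452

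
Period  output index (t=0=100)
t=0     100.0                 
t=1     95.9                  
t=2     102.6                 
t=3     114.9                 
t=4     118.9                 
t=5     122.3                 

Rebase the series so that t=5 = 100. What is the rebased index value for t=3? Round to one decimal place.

93.9

Rebased(t=3) = 114.9 / 122.3 × 100 = 93.9493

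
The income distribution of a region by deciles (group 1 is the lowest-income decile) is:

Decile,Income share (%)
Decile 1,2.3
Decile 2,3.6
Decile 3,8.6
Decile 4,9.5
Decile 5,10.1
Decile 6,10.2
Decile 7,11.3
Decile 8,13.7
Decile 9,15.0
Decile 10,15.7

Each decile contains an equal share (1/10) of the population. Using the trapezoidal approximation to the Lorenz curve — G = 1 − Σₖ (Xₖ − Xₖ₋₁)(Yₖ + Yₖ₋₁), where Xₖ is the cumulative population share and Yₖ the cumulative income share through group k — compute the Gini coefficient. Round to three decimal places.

0.231

Cumulative income shares Yₖ: 0.0230, 0.0590, 0.1450, 0.2400, 0.3410, 0.4430, 0.5560, 0.6930, 0.8430, 1.0000
Σ (Xₖ−Xₖ₋₁)(Yₖ+Yₖ₋₁) = (1/10)(0.0230+0.0000) + (1/10)(0.0590+0.0230) + (1/10)(0.1450+0.0590) + (1/10)(0.2400+0.1450) + (1/10)(0.3410+0.2400) + (1/10)(0.4430+0.3410) + (1/10)(0.5560+0.4430) + (1/10)(0.6930+0.5560) + (1/10)(0.8430+0.6930) + (1/10)(1.0000+0.8430)
  = 0.0023 + 0.0082 + 0.0204 + 0.0385 + 0.0581 + 0.0784 + 0.0999 + 0.1249 + 0.1536 + 0.1843 = 0.7686
G = 1 − 0.7686 = 0.2314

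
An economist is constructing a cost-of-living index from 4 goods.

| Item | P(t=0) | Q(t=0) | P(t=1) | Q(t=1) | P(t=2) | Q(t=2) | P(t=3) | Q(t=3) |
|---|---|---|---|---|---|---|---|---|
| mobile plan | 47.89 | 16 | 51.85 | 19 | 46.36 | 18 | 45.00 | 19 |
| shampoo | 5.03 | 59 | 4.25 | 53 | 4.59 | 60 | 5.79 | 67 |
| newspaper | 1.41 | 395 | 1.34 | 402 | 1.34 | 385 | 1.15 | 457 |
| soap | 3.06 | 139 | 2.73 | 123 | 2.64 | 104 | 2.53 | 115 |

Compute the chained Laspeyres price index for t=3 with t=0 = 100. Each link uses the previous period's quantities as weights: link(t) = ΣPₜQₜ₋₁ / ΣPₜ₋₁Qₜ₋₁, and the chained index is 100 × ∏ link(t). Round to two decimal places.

90.90

Link t=0→t=1:
ΣP(t=1)Q(t=0) = 51.85×16 + 4.25×59 + 1.34×395 + 2.73×139 = 829.6 + 250.75 + 529.3 + 379.47 = 1989.12
ΣP(t=0)Q(t=0) = 47.89×16 + 5.03×59 + 1.41×395 + 3.06×139 = 766.24 + 296.77 + 556.95 + 425.34 = 2045.3
link = 1989.12/2045.3 = 0.972532
Link t=1→t=2:
ΣP(t=2)Q(t=1) = 46.36×19 + 4.59×53 + 1.34×402 + 2.64×123 = 880.84 + 243.27 + 538.68 + 324.72 = 1987.51
ΣP(t=1)Q(t=1) = 51.85×19 + 4.25×53 + 1.34×402 + 2.73×123 = 985.15 + 225.25 + 538.68 + 335.79 = 2084.87
link = 1987.51/2084.87 = 0.953302
Link t=2→t=3:
ΣP(t=3)Q(t=2) = 45.00×18 + 5.79×60 + 1.15×385 + 2.53×104 = 810 + 347.4 + 442.75 + 263.12 = 1863.27
ΣP(t=2)Q(t=2) = 46.36×18 + 4.59×60 + 1.34×385 + 2.64×104 = 834.48 + 275.4 + 515.9 + 274.56 = 1900.34
link = 1863.27/1900.34 = 0.980493
Chained index = 100 × 0.972532 × 0.953302 × 0.980493 = 90.9031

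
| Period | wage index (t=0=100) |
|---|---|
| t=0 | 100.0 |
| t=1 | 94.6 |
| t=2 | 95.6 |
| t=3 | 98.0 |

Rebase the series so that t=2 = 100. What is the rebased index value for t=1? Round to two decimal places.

98.95

Rebased(t=1) = 94.6 / 95.6 × 100 = 98.9540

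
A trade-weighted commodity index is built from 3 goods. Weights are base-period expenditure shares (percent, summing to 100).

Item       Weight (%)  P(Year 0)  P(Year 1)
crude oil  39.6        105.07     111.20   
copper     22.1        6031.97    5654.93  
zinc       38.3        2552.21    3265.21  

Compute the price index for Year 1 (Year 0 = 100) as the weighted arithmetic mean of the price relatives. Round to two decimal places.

111.63

crude oil: 39.6 × (111.20/105.07) = 39.6 × 1.058342 = 41.9103
copper: 22.1 × (5654.93/6031.97) = 22.1 × 0.937493 = 20.7186
zinc: 38.3 × (3265.21/2552.21) = 38.3 × 1.279366 = 48.9997
Index = Σ wᵢ·(p₁ᵢ/p₀ᵢ) = 41.9103 + 20.7186 + 48.9997 = 111.6286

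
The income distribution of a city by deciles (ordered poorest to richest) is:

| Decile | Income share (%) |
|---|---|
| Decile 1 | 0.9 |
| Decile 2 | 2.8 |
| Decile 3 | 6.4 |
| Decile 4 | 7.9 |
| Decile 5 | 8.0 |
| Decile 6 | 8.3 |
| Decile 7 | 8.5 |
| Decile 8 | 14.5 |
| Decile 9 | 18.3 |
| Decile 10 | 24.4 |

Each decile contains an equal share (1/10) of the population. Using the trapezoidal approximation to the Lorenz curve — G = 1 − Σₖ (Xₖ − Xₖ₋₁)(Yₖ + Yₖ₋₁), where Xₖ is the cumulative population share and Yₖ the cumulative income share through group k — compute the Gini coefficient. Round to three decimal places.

Cumulative income shares Yₖ: 0.0090, 0.0370, 0.1010, 0.1800, 0.2600, 0.3430, 0.4280, 0.5730, 0.7560, 1.0000
Σ (Xₖ−Xₖ₋₁)(Yₖ+Yₖ₋₁) = (1/10)(0.0090+0.0000) + (1/10)(0.0370+0.0090) + (1/10)(0.1010+0.0370) + (1/10)(0.1800+0.1010) + (1/10)(0.2600+0.1800) + (1/10)(0.3430+0.2600) + (1/10)(0.4280+0.3430) + (1/10)(0.5730+0.4280) + (1/10)(0.7560+0.5730) + (1/10)(1.0000+0.7560)
  = 0.0009 + 0.0046 + 0.0138 + 0.0281 + 0.0440 + 0.0603 + 0.0771 + 0.1001 + 0.1329 + 0.1756 = 0.6374
G = 1 − 0.6374 = 0.3626

0.363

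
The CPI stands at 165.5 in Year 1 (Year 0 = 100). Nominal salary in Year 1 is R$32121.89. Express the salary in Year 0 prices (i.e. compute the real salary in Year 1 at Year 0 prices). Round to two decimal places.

19409.00

Real = Nominal ÷ (Index/100) = 32121.89 ÷ (165.5/100)
     = 32121.89 ÷ 1.655 = 19408.9970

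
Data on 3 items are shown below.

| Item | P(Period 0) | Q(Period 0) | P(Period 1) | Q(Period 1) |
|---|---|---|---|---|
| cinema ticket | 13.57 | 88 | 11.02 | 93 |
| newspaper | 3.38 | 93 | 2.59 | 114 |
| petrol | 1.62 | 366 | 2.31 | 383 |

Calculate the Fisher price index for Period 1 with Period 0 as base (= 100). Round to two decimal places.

Laspeyres component (base-period weights):
ΣP(Period 1)Q(Period 0) = 11.02×88 + 2.59×93 + 2.31×366 = 969.76 + 240.87 + 845.46 = 2056.09
ΣP(Period 0)Q(Period 0) = 13.57×88 + 3.38×93 + 1.62×366 = 1194.16 + 314.34 + 592.92 = 2101.42
L = 2056.09 / 2101.42 × 100 = 97.8429
Paasche component (current-period weights):
ΣP(Period 1)Q(Period 1) = 11.02×93 + 2.59×114 + 2.31×383 = 1024.86 + 295.26 + 884.73 = 2204.85
ΣP(Period 0)Q(Period 1) = 13.57×93 + 3.38×114 + 1.62×383 = 1262.01 + 385.32 + 620.46 = 2267.79
P = 2204.85 / 2267.79 × 100 = 97.2246
Fisher = √(L × P) = √(97.8429 × 97.2246) = 97.5333

97.53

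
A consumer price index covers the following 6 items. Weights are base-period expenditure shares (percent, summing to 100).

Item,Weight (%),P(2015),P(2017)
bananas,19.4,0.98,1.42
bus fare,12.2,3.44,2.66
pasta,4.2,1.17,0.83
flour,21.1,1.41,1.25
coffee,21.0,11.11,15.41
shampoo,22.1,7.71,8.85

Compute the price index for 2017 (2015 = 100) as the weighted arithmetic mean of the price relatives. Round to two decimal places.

bananas: 19.4 × (1.42/0.98) = 19.4 × 1.448980 = 28.1102
bus fare: 12.2 × (2.66/3.44) = 12.2 × 0.773256 = 9.4337
pasta: 4.2 × (0.83/1.17) = 4.2 × 0.709402 = 2.9795
flour: 21.1 × (1.25/1.41) = 21.1 × 0.886525 = 18.7057
coffee: 21.0 × (15.41/11.11) = 21.0 × 1.387039 = 29.1278
shampoo: 22.1 × (8.85/7.71) = 22.1 × 1.147860 = 25.3677
Index = Σ wᵢ·(p₁ᵢ/p₀ᵢ) = 28.1102 + 9.4337 + 2.9795 + 18.7057 + 29.1278 + 25.3677 = 113.7246

113.72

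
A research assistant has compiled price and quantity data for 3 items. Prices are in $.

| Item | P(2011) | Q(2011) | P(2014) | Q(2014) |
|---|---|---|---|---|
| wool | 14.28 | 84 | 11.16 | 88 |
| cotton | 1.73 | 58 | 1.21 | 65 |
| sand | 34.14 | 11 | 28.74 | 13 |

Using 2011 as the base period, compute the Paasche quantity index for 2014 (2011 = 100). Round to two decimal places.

108.35

Paasche quantity index uses current-period prices as weights.
ΣP(2014)·Q(2014) = 11.16×88 + 1.21×65 + 28.74×13 = 982.08 + 78.65 + 373.62 = 1434.35
ΣP(2014)·Q(2011) = 11.16×84 + 1.21×58 + 28.74×11 = 937.44 + 70.18 + 316.14 = 1323.76
Index = 1434.35 / 1323.76 × 100 = 108.3542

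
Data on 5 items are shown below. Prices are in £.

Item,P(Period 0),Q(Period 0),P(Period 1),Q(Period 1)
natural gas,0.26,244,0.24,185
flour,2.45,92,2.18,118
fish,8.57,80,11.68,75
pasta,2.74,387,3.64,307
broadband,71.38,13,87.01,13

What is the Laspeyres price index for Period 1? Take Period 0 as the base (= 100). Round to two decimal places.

126.01

Laspeyres price index uses base-period quantities as weights.
ΣP(Period 1)·Q(Period 0) = 0.24×244 + 2.18×92 + 11.68×80 + 3.64×387 + 87.01×13 = 58.56 + 200.56 + 934.4 + 1408.68 + 1131.13 = 3733.33
ΣP(Period 0)·Q(Period 0) = 0.26×244 + 2.45×92 + 8.57×80 + 2.74×387 + 71.38×13 = 63.44 + 225.4 + 685.6 + 1060.38 + 927.94 = 2962.76
Index = 3733.33 / 2962.76 × 100 = 126.0085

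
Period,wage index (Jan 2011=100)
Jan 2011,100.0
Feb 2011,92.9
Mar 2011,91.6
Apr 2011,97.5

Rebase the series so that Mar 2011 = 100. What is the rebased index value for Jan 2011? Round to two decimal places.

109.17

Rebased(Jan 2011) = 100.0 / 91.6 × 100 = 109.1703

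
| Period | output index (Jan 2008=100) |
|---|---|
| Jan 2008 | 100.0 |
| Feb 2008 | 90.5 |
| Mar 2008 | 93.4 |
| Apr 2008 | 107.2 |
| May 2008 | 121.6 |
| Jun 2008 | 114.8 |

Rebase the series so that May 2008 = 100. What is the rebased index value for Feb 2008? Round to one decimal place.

Rebased(Feb 2008) = 90.5 / 121.6 × 100 = 74.4243

74.4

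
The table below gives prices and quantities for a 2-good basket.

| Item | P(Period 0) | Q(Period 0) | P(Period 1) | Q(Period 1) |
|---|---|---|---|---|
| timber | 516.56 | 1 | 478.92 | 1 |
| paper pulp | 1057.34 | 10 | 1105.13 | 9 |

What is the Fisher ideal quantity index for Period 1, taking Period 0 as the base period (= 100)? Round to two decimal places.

90.44

Laspeyres component (base-period weights):
ΣP(Period 0)Q(Period 1) = 516.56×1 + 1057.34×9 = 516.56 + 9516.06 = 10032.62
ΣP(Period 0)Q(Period 0) = 516.56×1 + 1057.34×10 = 516.56 + 10573.4 = 11089.96
L = 10032.62 / 11089.96 × 100 = 90.4658
Paasche component (current-period weights):
ΣP(Period 1)Q(Period 1) = 478.92×1 + 1105.13×9 = 478.92 + 9946.17 = 10425.09
ΣP(Period 1)Q(Period 0) = 478.92×1 + 1105.13×10 = 478.92 + 11051.3 = 11530.22
P = 10425.09 / 11530.22 × 100 = 90.4154
Fisher = √(L × P) = √(90.4658 × 90.4154) = 90.4406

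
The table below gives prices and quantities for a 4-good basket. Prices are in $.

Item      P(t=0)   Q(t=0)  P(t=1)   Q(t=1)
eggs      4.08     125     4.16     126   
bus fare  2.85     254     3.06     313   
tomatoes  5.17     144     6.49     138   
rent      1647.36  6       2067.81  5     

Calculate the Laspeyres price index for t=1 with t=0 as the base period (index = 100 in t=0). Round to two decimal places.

Laspeyres price index uses base-period quantities as weights.
ΣP(t=1)·Q(t=0) = 4.16×125 + 3.06×254 + 6.49×144 + 2067.81×6 = 520 + 777.24 + 934.56 + 12406.86 = 14638.66
ΣP(t=0)·Q(t=0) = 4.08×125 + 2.85×254 + 5.17×144 + 1647.36×6 = 510 + 723.9 + 744.48 + 9884.16 = 11862.54
Index = 14638.66 / 11862.54 × 100 = 123.4024

123.40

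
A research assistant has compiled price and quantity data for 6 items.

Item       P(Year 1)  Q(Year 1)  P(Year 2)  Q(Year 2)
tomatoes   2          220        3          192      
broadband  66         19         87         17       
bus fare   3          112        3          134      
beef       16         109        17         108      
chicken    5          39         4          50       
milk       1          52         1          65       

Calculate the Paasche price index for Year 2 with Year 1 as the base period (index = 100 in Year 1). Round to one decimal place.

115.4

Paasche price index uses current-period quantities as weights.
ΣP(Year 2)·Q(Year 2) = 3×192 + 87×17 + 3×134 + 17×108 + 4×50 + 1×65 = 576 + 1479 + 402 + 1836 + 200 + 65 = 4558
ΣP(Year 1)·Q(Year 2) = 2×192 + 66×17 + 3×134 + 16×108 + 5×50 + 1×65 = 384 + 1122 + 402 + 1728 + 250 + 65 = 3951
Index = 4558 / 3951 × 100 = 115.3632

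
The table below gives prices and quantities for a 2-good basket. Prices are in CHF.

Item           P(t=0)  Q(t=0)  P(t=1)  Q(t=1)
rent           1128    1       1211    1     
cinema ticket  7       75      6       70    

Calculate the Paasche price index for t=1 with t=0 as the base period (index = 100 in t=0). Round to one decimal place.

100.8

Paasche price index uses current-period quantities as weights.
ΣP(t=1)·Q(t=1) = 1211×1 + 6×70 = 1211 + 420 = 1631
ΣP(t=0)·Q(t=1) = 1128×1 + 7×70 = 1128 + 490 = 1618
Index = 1631 / 1618 × 100 = 100.8035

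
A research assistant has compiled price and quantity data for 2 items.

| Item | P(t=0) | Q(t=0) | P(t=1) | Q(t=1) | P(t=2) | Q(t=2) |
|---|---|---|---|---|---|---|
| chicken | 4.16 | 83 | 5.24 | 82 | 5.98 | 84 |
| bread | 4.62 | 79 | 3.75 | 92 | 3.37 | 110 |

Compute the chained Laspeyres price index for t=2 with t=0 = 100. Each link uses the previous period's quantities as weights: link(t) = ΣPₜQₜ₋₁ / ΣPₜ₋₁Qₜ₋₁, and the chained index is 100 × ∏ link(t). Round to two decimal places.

Link t=0→t=1:
ΣP(t=1)Q(t=0) = 5.24×83 + 3.75×79 = 434.92 + 296.25 = 731.17
ΣP(t=0)Q(t=0) = 4.16×83 + 4.62×79 = 345.28 + 364.98 = 710.26
link = 731.17/710.26 = 1.029440
Link t=1→t=2:
ΣP(t=2)Q(t=1) = 5.98×82 + 3.37×92 = 490.36 + 310.04 = 800.4
ΣP(t=1)Q(t=1) = 5.24×82 + 3.75×92 = 429.68 + 345 = 774.68
link = 800.4/774.68 = 1.033201
Chained index = 100 × 1.029440 × 1.033201 = 106.3618

106.36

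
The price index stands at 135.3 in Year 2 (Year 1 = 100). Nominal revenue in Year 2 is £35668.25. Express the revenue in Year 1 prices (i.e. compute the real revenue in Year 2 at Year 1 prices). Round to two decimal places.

Real = Nominal ÷ (Index/100) = 35668.25 ÷ (135.3/100)
     = 35668.25 ÷ 1.353 = 26362.3429

26362.34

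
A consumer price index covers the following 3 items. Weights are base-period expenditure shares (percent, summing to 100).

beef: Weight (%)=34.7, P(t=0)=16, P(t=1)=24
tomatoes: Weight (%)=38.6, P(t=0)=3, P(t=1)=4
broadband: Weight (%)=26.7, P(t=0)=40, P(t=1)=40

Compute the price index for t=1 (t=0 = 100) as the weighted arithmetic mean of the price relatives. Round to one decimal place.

beef: 34.7 × (24/16) = 34.7 × 1.500000 = 52.0500
tomatoes: 38.6 × (4/3) = 38.6 × 1.333333 = 51.4667
broadband: 26.7 × (40/40) = 26.7 × 1.000000 = 26.7000
Index = Σ wᵢ·(p₁ᵢ/p₀ᵢ) = 52.0500 + 51.4667 + 26.7000 = 130.2167

130.2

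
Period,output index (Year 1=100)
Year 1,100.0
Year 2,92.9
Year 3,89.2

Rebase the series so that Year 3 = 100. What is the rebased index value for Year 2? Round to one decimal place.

104.1

Rebased(Year 2) = 92.9 / 89.2 × 100 = 104.1480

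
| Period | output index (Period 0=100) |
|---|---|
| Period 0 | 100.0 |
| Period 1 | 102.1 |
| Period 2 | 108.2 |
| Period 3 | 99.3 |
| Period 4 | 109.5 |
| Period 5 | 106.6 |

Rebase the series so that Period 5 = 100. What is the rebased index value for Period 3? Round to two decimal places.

Rebased(Period 3) = 99.3 / 106.6 × 100 = 93.1520

93.15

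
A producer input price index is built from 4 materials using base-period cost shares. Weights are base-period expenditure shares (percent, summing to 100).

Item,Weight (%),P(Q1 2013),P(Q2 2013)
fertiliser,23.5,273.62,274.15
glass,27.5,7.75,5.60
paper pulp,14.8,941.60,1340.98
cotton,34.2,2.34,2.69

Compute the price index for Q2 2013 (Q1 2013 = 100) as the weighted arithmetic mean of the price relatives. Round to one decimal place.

fertiliser: 23.5 × (274.15/273.62) = 23.5 × 1.001937 = 23.5455
glass: 27.5 × (5.60/7.75) = 27.5 × 0.722581 = 19.8710
paper pulp: 14.8 × (1340.98/941.60) = 14.8 × 1.424150 = 21.0774
cotton: 34.2 × (2.69/2.34) = 34.2 × 1.149573 = 39.3154
Index = Σ wᵢ·(p₁ᵢ/p₀ᵢ) = 23.5455 + 19.8710 + 21.0774 + 39.3154 = 103.8093

103.8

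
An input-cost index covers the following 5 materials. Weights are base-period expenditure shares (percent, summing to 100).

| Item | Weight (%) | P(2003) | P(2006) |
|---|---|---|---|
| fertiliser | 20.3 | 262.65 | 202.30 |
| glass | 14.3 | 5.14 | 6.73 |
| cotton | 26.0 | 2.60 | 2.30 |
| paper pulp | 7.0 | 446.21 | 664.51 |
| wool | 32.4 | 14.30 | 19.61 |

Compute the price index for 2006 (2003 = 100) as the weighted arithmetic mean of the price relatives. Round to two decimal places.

112.21

fertiliser: 20.3 × (202.30/262.65) = 20.3 × 0.770227 = 15.6356
glass: 14.3 × (6.73/5.14) = 14.3 × 1.309339 = 18.7235
cotton: 26.0 × (2.30/2.60) = 26.0 × 0.884615 = 23.0000
paper pulp: 7.0 × (664.51/446.21) = 7.0 × 1.489232 = 10.4246
wool: 32.4 × (19.61/14.30) = 32.4 × 1.371329 = 44.4310
Index = Σ wᵢ·(p₁ᵢ/p₀ᵢ) = 15.6356 + 18.7235 + 23.0000 + 10.4246 + 44.4310 = 112.2148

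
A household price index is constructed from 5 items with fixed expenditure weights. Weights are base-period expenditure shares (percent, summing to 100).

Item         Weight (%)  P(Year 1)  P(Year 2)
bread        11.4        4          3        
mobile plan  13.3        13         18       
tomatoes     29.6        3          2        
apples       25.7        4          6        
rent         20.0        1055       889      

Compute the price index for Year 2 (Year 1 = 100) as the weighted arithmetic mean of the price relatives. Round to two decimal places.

bread: 11.4 × (3/4) = 11.4 × 0.750000 = 8.5500
mobile plan: 13.3 × (18/13) = 13.3 × 1.384615 = 18.4154
tomatoes: 29.6 × (2/3) = 29.6 × 0.666667 = 19.7333
apples: 25.7 × (6/4) = 25.7 × 1.500000 = 38.5500
rent: 20.0 × (889/1055) = 20.0 × 0.842654 = 16.8531
Index = Σ wᵢ·(p₁ᵢ/p₀ᵢ) = 8.5500 + 18.4154 + 19.7333 + 38.5500 + 16.8531 = 102.1018

102.10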